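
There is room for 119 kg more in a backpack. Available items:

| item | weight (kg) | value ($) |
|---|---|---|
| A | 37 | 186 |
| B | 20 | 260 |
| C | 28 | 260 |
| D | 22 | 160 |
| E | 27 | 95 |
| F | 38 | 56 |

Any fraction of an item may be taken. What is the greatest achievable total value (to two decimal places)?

908.22

Sort by value per unit weight and fill in that order.
Ratios (sorted): B 13.00, C 9.29, D 7.27, A 5.03, E 3.52, F 1.47
take B (20 @ 260); take C (28 @ 260); take D (22 @ 160); take A (37 @ 186); take 12/27 of E → 42.22. Capacity used 119/119.
Total value = 908.22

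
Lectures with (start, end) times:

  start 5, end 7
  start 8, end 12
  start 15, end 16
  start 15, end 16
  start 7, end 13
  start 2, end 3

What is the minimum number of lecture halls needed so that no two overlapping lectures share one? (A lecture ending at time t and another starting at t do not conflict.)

2

Count concurrent intervals with a sweep; the peak is the room count.
starts: [2, 5, 7, 8, 15, 15]
ends:   [3, 7, 12, 13, 16, 16]
s2→1 e3→0 s5→1 e7→0 s7→1 s8→2  — peak 2.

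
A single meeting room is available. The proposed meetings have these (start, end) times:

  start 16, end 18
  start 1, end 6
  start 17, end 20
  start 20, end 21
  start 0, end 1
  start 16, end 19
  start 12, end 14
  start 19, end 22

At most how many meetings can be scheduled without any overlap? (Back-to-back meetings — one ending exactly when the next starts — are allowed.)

5

By end time: (0,1), (1,6), (12,14), (16,18), (16,19), (17,20), (20,21), (19,22).
Pick (0,1); next start ≥ 1 → (1,6); next start ≥ 6 → (12,14); next start ≥ 14 → (16,18); next start ≥ 18 → (20,21).
Selected 5 meetings.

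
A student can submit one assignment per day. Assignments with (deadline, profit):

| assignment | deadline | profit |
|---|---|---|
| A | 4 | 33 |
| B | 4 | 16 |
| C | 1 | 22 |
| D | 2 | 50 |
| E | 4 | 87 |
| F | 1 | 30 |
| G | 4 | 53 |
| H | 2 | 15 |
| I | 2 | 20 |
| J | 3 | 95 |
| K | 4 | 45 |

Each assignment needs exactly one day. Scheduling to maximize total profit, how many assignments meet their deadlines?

Take jobs in profit order; each goes to the latest open slot no later than its deadline.
By profit: J(d3,95), E(d4,87), G(d4,53), D(d2,50), K(d4,45), A(d4,33), F(d1,30), C(d1,22), I(d2,20), B(d4,16), H(d2,15)
J→slot 3; E→slot 4; G→slot 2; D→slot 1; K skipped; A skipped; F skipped; C skipped; I skipped; B skipped; H skipped.
4 of 11 scheduled.

4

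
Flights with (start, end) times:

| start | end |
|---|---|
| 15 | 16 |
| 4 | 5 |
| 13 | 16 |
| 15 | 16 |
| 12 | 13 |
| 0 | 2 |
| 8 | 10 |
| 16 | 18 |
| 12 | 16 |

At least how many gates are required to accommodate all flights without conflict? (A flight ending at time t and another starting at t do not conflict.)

Events (time:±→running): 0:+→1 2:-→0 4:+→1 5:-→0 8:+→1 10:-→0 12:+→1 12:+→2 13:-→1 13:+→2 15:+→3 15:+→4 … peak 4.

4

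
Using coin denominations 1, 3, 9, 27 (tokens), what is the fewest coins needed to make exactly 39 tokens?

39 − 1×27→12 − 1×9→3 − 1×3→0
Total coins = 1 + 1 + 1 = 3

3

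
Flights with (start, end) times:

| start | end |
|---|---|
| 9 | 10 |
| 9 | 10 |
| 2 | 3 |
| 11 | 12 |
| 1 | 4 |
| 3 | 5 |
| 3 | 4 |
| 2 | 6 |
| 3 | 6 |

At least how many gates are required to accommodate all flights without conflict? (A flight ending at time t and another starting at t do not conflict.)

Count concurrent intervals with a sweep; the peak is the room count.
starts: [1, 2, 2, 3, 3, 3, 9, 9, 11]
ends:   [3, 4, 4, 5, 6, 6, 10, 10, 12]
s1→1 s2→2 s2→3 e3→2 s3→3 s3→4 s3→5  — peak 5.

5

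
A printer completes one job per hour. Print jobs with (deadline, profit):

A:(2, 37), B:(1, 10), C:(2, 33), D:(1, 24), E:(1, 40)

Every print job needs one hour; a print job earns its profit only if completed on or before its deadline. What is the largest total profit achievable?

Sort by profit descending; place each in the latest free slot ≤ its deadline.
Profit order: E=40 A=37 C=33 D=24 B=10
Assign: E→slot 1, A→slot 2, C skipped, D skipped, B skipped.
Slots: [1:E] [2:A]
Profit = 40 + 37 = 77

77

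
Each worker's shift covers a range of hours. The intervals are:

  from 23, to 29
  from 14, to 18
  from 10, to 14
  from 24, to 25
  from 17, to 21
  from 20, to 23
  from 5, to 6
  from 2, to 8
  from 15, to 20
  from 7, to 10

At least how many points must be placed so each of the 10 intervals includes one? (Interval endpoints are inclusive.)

Sort by right endpoint; whenever an interval is uncovered, place a point at its right end.
By right end: [5,6]  [2,8]  [7,10]  [10,14]  [14,18]  [15,20]  [17,21]  [20,23]  [24,25]  [23,29]
[5,6] uncovered → point at 6; [7,10] uncovered → point at 10; [14,18] uncovered → point at 18; [20,23] uncovered → point at 23; [24,25] uncovered → point at 25.
Points: 6, 10, 18, 23, 25 (5 total).

5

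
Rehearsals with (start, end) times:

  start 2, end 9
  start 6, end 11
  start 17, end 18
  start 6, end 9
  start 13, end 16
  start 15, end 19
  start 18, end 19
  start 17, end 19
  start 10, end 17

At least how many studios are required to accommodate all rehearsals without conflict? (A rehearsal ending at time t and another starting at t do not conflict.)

3

Events (time:±→running): 2:+→1 6:+→2 6:+→3 … peak 3.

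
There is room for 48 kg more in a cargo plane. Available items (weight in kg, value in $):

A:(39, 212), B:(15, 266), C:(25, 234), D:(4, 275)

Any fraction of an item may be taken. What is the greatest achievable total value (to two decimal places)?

796.74

Order: D (275/4=68.75) > B (266/15=17.73) > C (234/25=9.36) > A (212/39=5.44)
Fill: take D (4 @ 275) → take B (15 @ 266) → take C (25 @ 234) → take 4/39 of A → 21.74; 48/48 used.
Total value = 796.74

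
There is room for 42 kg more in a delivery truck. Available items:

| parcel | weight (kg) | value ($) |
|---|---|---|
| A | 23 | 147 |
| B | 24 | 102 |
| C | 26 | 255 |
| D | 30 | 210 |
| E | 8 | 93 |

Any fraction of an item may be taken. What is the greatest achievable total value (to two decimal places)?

404.00

Order: E (93/8=11.62) > C (255/26=9.81) > D (210/30=7.00) > A (147/23=6.39) > B (102/24=4.25)
Fill: take E (8 @ 93) → take C (26 @ 255) → take 8/30 of D → 56.00; 42/42 used.
Total value = 404.00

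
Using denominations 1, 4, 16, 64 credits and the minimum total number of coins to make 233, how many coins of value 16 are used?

Use the largest denomination that fits, subtract, and repeat.
233 − 3×64→41 − 2×16→9 − 2×4→1 − 1×1→0
Count of 16: 2

2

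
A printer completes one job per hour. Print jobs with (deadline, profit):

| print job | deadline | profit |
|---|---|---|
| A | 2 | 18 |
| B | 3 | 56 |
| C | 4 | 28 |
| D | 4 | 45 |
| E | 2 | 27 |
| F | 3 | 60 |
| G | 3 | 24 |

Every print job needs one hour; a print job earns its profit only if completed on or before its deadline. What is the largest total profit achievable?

189

Take jobs in profit order; each goes to the latest open slot no later than its deadline.
Profit order: F=60 B=56 D=45 C=28 E=27 G=24 A=18
Assign: F→slot 3, B→slot 2, D→slot 4, C→slot 1, E skipped, G skipped, A skipped.
Slots: [1:C] [2:B] [3:F] [4:D]
Profit = 28 + 56 + 60 + 45 = 189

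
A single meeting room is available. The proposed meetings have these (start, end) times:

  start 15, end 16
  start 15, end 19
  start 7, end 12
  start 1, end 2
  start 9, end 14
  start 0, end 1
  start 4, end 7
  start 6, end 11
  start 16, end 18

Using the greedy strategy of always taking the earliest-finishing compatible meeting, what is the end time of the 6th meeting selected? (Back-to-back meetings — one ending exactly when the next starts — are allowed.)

18

Sorted by end: (0,1)  (1,2)  (4,7)  (6,11)  (7,12)  (9,14)  (15,16)  (16,18)  (15,19)
take (0,1); take (1,2); take (4,7); take (7,12); take (15,16); take (16,18); skip (15,19).
Selected: (0,1) (1,2) (4,7) (7,12) (15,16) (16,18)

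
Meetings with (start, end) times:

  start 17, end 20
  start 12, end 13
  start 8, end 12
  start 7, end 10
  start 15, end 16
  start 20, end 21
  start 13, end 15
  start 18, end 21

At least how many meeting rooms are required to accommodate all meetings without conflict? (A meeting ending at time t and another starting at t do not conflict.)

Events (time:±→running): 7:+→1 8:+→2 … peak 2.

2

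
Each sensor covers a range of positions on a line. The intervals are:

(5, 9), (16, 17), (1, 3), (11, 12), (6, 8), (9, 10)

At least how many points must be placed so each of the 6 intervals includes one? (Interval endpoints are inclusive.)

5

Sort by right endpoint; whenever an interval is uncovered, place a point at its right end.
By right end: [1,3]  [6,8]  [5,9]  [9,10]  [11,12]  [16,17]
[1,3] uncovered → point at 3; [6,8] uncovered → point at 8; [9,10] uncovered → point at 10; [11,12] uncovered → point at 12; [16,17] uncovered → point at 17.
Points: 3, 8, 10, 12, 17 (5 total).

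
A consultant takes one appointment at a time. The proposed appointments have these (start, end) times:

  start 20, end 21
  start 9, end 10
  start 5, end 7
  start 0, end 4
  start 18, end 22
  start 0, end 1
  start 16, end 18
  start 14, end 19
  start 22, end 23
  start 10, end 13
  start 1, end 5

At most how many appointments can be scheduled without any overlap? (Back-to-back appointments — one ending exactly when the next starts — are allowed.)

8

Sorted by end: (0,1)  (0,4)  (1,5)  (5,7)  (9,10)  (10,13)  (16,18)  (14,19)  (20,21)  (18,22)  (22,23)
take (0,1); skip (0,4); take (1,5); take (5,7); take (9,10); take (10,13); take (16,18); skip (14,19); take (20,21); skip (18,22); take (22,23).
Selected 8 appointments.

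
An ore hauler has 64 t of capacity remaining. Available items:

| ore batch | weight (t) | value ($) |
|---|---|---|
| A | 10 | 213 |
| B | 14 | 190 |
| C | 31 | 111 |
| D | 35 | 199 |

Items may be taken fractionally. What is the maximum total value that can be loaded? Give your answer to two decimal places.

619.90

Order: A (213/10=21.30) > B (190/14=13.57) > D (199/35=5.69) > C (111/31=3.58)
Fill: take A (10 @ 213) → take B (14 @ 190) → take D (35 @ 199) → take 5/31 of C → 17.90; 64/64 used.
Total value = 619.90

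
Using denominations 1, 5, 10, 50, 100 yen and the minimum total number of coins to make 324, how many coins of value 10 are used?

324 − 3×100→24 − 2×10→4 − 4×1→0
Count of 10: 2

2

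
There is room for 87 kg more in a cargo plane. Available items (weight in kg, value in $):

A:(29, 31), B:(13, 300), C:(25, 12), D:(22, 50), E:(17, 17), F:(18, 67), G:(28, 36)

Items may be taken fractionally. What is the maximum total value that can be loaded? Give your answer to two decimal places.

459.41

Ratios (sorted): B 23.08, F 3.72, D 2.27, G 1.29, A 1.07, E 1.00, C 0.48
take B (13 @ 300); take F (18 @ 67); take D (22 @ 50); take G (28 @ 36); take 6/29 of A → 6.41. Capacity used 87/87.
Total value = 459.41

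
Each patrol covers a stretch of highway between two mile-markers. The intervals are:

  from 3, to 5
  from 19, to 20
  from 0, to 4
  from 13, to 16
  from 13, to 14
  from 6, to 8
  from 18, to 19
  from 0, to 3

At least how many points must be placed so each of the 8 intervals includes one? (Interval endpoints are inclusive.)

4

Sorted: [0,3] [0,4] [3,5] [6,8] [13,14] [13,16] [18,19] [19,20]
{[0,3],[0,4],[3,5]} hit by 3; {[6,8]} hit by 8; {[13,14],[13,16]} hit by 14; {[18,19],[19,20]} hit by 19.
Points: 3, 8, 14, 19 (4 total).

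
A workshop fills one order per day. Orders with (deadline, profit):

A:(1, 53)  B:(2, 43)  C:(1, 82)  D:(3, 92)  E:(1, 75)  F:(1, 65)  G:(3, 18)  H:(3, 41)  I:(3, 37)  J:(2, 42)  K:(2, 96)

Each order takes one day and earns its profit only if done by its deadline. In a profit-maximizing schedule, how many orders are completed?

3

By profit: K(d2,96), D(d3,92), C(d1,82), E(d1,75), F(d1,65), A(d1,53), B(d2,43), J(d2,42), H(d3,41), I(d3,37), G(d3,18)
K→slot 2; D→slot 3; C→slot 1; E skipped; F skipped; A skipped; B skipped; J skipped; H skipped; I skipped; G skipped.
3 of 11 scheduled.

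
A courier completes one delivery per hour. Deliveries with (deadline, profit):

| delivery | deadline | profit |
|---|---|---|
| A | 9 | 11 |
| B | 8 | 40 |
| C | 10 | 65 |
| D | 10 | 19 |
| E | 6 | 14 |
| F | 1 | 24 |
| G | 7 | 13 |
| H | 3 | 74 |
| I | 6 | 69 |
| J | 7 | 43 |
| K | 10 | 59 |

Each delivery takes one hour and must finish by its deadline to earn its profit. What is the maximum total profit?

Take jobs in profit order; each goes to the latest open slot no later than its deadline.
Profit order: H=74 I=69 C=65 K=59 J=43 B=40 F=24 D=19 E=14 G=13 A=11
Assign: H→slot 3, I→slot 6, C→slot 10, K→slot 9, J→slot 7, B→slot 8, F→slot 1, D→slot 5, E→slot 4, G→slot 2, A skipped.
Slots: [1:F] [2:G] [3:H] [4:E] [5:D] [6:I] [7:J] [8:B] [9:K] [10:C]
Profit = 24 + 13 + 74 + 14 + 19 + 69 + 43 + 40 + 59 + 65 = 420

420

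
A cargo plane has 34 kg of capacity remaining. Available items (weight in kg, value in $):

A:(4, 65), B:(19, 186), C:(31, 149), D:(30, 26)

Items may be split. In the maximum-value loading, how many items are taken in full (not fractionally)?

Greedy by value/weight ratio, highest first.
Ratios (sorted): A 16.25, B 9.79, C 4.81, D 0.87
take A (4 @ 65); take B (19 @ 186); take 11/31 of C → 52.87. Capacity used 34/34.
2 item(s) taken whole; one partial (take 11/31 of C).

2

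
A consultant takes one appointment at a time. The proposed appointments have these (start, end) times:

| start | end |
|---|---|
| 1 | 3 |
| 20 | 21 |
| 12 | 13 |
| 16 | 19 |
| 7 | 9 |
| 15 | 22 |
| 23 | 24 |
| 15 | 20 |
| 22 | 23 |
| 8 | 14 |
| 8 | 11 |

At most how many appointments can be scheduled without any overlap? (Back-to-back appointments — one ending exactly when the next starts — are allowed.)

Greedy by earliest finish: after sorting by end time, pick each interval compatible with the last pick.
By end time: (1,3), (7,9), (8,11), (12,13), (8,14), (16,19), (15,20), (20,21), (15,22), (22,23), (23,24).
Pick (1,3); next start ≥ 3 → (7,9); next start ≥ 9 → (12,13); next start ≥ 13 → (16,19); next start ≥ 19 → (20,21); next start ≥ 21 → (22,23); next start ≥ 23 → (23,24).
Selected 7 appointments.

7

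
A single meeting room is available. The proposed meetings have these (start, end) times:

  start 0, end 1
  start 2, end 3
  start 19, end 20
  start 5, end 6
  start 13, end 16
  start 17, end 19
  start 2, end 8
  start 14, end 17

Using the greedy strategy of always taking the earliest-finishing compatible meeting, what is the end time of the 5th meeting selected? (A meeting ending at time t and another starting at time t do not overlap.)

19

Sorted by end: (0,1)  (2,3)  (5,6)  (2,8)  (13,16)  (14,17)  (17,19)  (19,20)
take (0,1); take (2,3); take (5,6); take (13,16); skip (14,17); take (17,19); take (19,20).
Selected: (0,1) (2,3) (5,6) (13,16) (17,19) (19,20)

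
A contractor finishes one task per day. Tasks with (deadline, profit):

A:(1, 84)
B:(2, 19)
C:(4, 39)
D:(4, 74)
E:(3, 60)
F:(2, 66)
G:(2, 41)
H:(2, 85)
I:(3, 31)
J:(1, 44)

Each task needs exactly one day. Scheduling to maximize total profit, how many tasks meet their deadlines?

By profit: H(d2,85), A(d1,84), D(d4,74), F(d2,66), E(d3,60), J(d1,44), G(d2,41), C(d4,39), I(d3,31), B(d2,19)
H→slot 2; A→slot 1; D→slot 4; F skipped; E→slot 3; J skipped; G skipped; C skipped; I skipped; B skipped.
4 of 10 scheduled.

4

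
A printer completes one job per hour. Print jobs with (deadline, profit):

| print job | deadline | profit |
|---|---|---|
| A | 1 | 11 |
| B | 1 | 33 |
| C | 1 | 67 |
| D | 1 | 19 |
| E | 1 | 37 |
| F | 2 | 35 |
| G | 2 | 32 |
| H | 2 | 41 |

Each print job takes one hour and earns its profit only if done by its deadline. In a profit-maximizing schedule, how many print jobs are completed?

Take jobs in profit order; each goes to the latest open slot no later than its deadline.
Profit order: C=67 H=41 E=37 F=35 B=33 G=32 D=19 A=11
Assign: C→slot 1, H→slot 2, E skipped, F skipped, B skipped, G skipped, D skipped, A skipped.
Slots: [1:C] [2:H]
2 of 8 scheduled.

2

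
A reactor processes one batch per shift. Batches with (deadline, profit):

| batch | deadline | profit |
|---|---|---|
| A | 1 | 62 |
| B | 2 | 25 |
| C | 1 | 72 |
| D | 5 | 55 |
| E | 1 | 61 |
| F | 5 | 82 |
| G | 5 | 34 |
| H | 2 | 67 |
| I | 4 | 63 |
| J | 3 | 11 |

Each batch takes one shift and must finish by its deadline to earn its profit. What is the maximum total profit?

339

Sort by profit descending; place each in the latest free slot ≤ its deadline.
By profit: F(d5,82), C(d1,72), H(d2,67), I(d4,63), A(d1,62), E(d1,61), D(d5,55), G(d5,34), B(d2,25), J(d3,11)
F→slot 5; C→slot 1; H→slot 2; I→slot 4; A skipped; E skipped; D→slot 3; G skipped; B skipped; J skipped.
Profit = 72 + 67 + 55 + 63 + 82 = 339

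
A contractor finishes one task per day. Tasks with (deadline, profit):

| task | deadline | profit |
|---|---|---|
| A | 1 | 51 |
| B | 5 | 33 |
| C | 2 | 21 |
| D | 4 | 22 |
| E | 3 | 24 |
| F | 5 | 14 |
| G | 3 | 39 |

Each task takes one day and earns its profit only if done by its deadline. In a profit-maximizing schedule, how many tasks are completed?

5

Sort by profit descending; place each in the latest free slot ≤ its deadline.
Profit order: A=51 G=39 B=33 E=24 D=22 C=21 F=14
Assign: A→slot 1, G→slot 3, B→slot 5, E→slot 2, D→slot 4, C skipped, F skipped.
Slots: [1:A] [2:E] [3:G] [4:D] [5:B]
5 of 7 scheduled.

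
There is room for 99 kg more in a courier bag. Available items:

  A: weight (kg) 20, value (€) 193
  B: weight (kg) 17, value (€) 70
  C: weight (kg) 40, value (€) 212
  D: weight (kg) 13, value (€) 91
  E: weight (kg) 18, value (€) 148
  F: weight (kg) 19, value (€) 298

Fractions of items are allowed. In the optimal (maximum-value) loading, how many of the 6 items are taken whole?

Greedy by value/weight ratio, highest first.
Order: F (298/19=15.68) > A (193/20=9.65) > E (148/18=8.22) > D (91/13=7.00) > C (212/40=5.30) > B (70/17=4.12)
Fill: take F (19 @ 298) → take A (20 @ 193) → take E (18 @ 148) → take D (13 @ 91) → take 29/40 of C → 153.70; 99/99 used.
4 item(s) taken whole; one partial (take 29/40 of C).

4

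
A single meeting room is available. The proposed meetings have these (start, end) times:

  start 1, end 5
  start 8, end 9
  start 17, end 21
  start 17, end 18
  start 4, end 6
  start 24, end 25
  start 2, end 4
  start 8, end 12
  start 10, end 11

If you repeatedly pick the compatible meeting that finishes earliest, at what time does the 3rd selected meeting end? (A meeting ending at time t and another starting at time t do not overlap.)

By end time: (2,4), (1,5), (4,6), (8,9), (10,11), (8,12), (17,18), (17,21), (24,25).
Pick (2,4); next start ≥ 4 → (4,6); next start ≥ 6 → (8,9); next start ≥ 9 → (10,11); next start ≥ 11 → (17,18); next start ≥ 18 → (24,25).
Selected: (2,4) (4,6) (8,9) (10,11) (17,18) (24,25)

9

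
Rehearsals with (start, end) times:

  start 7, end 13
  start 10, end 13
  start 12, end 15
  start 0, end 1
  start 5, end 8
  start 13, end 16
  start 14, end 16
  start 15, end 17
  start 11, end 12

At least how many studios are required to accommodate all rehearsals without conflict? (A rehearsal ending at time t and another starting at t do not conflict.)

Count concurrent intervals with a sweep; the peak is the room count.
starts: [0, 5, 7, 10, 11, 12, 13, 14, 15]
ends:   [1, 8, 12, 13, 13, 15, 16, 16, 17]
s0→1 e1→0 s5→1 s7→2 e8→1 s10→2 s11→3  — peak 3.

3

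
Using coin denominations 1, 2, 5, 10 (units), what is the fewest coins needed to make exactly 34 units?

5

Use the largest denomination that fits, subtract, and repeat.
34 = 3×10 + 2×2
Total coins = 3 + 2 = 5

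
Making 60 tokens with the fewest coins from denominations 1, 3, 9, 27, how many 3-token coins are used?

Use the largest denomination that fits, subtract, and repeat.
60 = 2×27 + 2×3
Count of 3: 2

2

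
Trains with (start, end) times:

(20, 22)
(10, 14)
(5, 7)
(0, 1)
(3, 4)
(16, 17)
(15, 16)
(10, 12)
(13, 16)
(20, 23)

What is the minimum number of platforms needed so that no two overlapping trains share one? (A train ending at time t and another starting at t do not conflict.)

The answer is the maximum number of intervals overlapping at any instant.
starts: [0, 3, 5, 10, 10, 13, 15, 16, 20, 20]
ends:   [1, 4, 7, 12, 14, 16, 16, 17, 22, 23]
s0→1 e1→0 s3→1 e4→0 s5→1 e7→0 s10→1 s10→2  — peak 2.

2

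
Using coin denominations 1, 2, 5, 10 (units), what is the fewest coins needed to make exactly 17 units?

Greedy: take as many of the largest coin as possible, then repeat with the remainder.
17 = 1×10 + 1×5 + 1×2
Total coins = 1 + 1 + 1 = 3

3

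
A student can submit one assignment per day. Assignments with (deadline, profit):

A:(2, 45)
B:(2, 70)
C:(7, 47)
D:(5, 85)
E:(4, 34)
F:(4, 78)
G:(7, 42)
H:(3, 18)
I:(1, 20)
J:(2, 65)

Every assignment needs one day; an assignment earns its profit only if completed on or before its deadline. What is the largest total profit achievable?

421

Sort by profit descending; place each in the latest free slot ≤ its deadline.
By profit: D(d5,85), F(d4,78), B(d2,70), J(d2,65), C(d7,47), A(d2,45), G(d7,42), E(d4,34), I(d1,20), H(d3,18)
D→slot 5; F→slot 4; B→slot 2; J→slot 1; C→slot 7; A skipped; G→slot 6; E→slot 3; I skipped; H skipped.
Profit = 65 + 70 + 34 + 78 + 85 + 42 + 47 = 421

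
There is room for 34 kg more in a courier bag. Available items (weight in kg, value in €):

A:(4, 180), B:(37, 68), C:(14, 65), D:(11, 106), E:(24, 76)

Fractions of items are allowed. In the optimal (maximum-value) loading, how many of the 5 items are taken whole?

3

Sort by value per unit weight and fill in that order.
Order: A (180/4=45.00) > D (106/11=9.64) > C (65/14=4.64) > E (76/24=3.17) > B (68/37=1.84)
Fill: take A (4 @ 180) → take D (11 @ 106) → take C (14 @ 65) → take 5/24 of E → 15.83; 34/34 used.
3 item(s) taken whole; one partial (take 5/24 of E).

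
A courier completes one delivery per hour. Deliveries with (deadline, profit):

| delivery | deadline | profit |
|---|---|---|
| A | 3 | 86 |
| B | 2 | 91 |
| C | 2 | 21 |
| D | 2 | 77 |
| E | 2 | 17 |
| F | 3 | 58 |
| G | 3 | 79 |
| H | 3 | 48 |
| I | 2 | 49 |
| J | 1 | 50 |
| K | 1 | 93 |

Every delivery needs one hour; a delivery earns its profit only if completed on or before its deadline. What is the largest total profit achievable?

Sort by profit descending; place each in the latest free slot ≤ its deadline.
By profit: K(d1,93), B(d2,91), A(d3,86), G(d3,79), D(d2,77), F(d3,58), J(d1,50), I(d2,49), H(d3,48), C(d2,21), E(d2,17)
K→slot 1; B→slot 2; A→slot 3; G skipped; D skipped; F skipped; J skipped; I skipped; H skipped; C skipped; E skipped.
Profit = 93 + 91 + 86 = 270

270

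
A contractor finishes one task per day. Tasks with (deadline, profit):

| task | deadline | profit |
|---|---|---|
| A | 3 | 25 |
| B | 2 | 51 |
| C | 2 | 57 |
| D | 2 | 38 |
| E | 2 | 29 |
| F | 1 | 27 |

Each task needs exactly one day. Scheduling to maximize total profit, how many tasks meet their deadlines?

3

Take jobs in profit order; each goes to the latest open slot no later than its deadline.
By profit: C(d2,57), B(d2,51), D(d2,38), E(d2,29), F(d1,27), A(d3,25)
C→slot 2; B→slot 1; D skipped; E skipped; F skipped; A→slot 3.
3 of 6 scheduled.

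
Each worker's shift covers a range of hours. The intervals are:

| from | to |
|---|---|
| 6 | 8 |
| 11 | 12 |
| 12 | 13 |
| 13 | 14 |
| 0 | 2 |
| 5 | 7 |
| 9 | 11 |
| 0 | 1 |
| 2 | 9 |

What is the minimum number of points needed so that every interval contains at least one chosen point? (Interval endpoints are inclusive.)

4

Sorted: [0,1] [0,2] [5,7] [6,8] [2,9] [9,11] [11,12] [12,13] [13,14]
{[0,1],[0,2]} hit by 1; {[5,7],[6,8],[2,9]} hit by 7; {[9,11],[11,12]} hit by 11; {[12,13],[13,14]} hit by 13.
Points: 1, 7, 11, 13 (4 total).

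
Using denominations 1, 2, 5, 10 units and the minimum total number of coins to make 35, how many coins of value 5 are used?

1

35 − 3×10→5 − 1×5→0
Count of 5: 1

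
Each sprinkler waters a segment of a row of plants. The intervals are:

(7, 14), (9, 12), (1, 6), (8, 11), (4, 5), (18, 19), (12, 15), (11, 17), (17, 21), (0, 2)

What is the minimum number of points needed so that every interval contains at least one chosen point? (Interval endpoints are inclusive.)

5

Sorted: [0,2] [4,5] [1,6] [8,11] [9,12] [7,14] [12,15] [11,17] [18,19] [17,21]
{[0,2]} hit by 2; {[4,5],[1,6]} hit by 5; {[8,11],[9,12],[7,14]} hit by 11; {[12,15],[11,17]} hit by 15; {[18,19],[17,21]} hit by 19.
Points: 2, 5, 11, 15, 19 (5 total).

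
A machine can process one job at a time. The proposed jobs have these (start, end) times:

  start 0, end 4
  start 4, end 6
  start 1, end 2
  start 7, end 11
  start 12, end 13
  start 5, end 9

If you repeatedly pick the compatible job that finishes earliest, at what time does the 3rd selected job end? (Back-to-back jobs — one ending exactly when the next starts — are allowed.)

Sort by end time and greedily take each interval whose start is ≥ the last chosen end.
Sorted by end: (1,2)  (0,4)  (4,6)  (5,9)  (7,11)  (12,13)
take (1,2); skip (0,4); take (4,6); take (7,11); take (12,13).
Selected: (1,2) (4,6) (7,11) (12,13)

11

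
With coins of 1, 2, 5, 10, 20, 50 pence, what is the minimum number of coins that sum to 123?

Greedy: take as many of the largest coin as possible, then repeat with the remainder.
123 − 2×50→23 − 1×20→3 − 1×2→1 − 1×1→0
Total coins = 2 + 1 + 1 + 1 = 5

5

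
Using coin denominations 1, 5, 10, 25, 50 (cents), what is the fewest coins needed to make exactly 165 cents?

5

165 = 3×50 + 1×10 + 1×5
Total coins = 3 + 1 + 1 = 5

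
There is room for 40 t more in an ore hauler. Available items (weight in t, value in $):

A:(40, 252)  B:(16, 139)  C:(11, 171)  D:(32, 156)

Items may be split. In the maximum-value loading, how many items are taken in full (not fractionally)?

2

Greedy by value/weight ratio, highest first.
Ratios (sorted): C 15.55, B 8.69, A 6.30, D 4.88
take C (11 @ 171); take B (16 @ 139); take 13/40 of A → 81.90. Capacity used 40/40.
2 item(s) taken whole; one partial (take 13/40 of A).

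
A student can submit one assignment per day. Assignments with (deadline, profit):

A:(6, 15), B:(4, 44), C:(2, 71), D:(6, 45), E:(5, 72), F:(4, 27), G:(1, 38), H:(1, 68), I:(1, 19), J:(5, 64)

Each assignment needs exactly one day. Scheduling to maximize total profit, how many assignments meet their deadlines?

6

Sort by profit descending; place each in the latest free slot ≤ its deadline.
By profit: E(d5,72), C(d2,71), H(d1,68), J(d5,64), D(d6,45), B(d4,44), G(d1,38), F(d4,27), I(d1,19), A(d6,15)
E→slot 5; C→slot 2; H→slot 1; J→slot 4; D→slot 6; B→slot 3; G skipped; F skipped; I skipped; A skipped.
6 of 10 scheduled.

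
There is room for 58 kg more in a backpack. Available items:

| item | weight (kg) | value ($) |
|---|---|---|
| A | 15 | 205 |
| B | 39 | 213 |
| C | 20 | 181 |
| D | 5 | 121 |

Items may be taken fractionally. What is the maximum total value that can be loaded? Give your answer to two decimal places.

Greedy by value/weight ratio, highest first.
Ratios (sorted): D 24.20, A 13.67, C 9.05, B 5.46
take D (5 @ 121); take A (15 @ 205); take C (20 @ 181); take 18/39 of B → 98.31. Capacity used 58/58.
Total value = 605.31

605.31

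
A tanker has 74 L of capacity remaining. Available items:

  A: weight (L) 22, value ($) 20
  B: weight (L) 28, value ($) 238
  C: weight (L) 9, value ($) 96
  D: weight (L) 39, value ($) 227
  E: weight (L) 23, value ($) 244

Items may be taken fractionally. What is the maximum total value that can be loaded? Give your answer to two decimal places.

659.49

Order: C (96/9=10.67) > E (244/23=10.61) > B (238/28=8.50) > D (227/39=5.82) > A (20/22=0.91)
Fill: take C (9 @ 96) → take E (23 @ 244) → take B (28 @ 238) → take 14/39 of D → 81.49; 74/74 used.
Total value = 659.49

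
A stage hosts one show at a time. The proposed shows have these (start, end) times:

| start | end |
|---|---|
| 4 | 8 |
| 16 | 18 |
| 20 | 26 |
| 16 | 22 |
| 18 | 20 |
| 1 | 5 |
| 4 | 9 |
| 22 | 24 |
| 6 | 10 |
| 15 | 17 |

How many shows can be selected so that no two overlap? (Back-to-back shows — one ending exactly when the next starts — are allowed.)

5

By end time: (1,5), (4,8), (4,9), (6,10), (15,17), (16,18), (18,20), (16,22), (22,24), (20,26).
Pick (1,5); next start ≥ 5 → (6,10); next start ≥ 10 → (15,17); next start ≥ 17 → (18,20); next start ≥ 20 → (22,24).
Selected 5 shows.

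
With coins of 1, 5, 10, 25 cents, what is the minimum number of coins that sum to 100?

4

Greedy: take as many of the largest coin as possible, then repeat with the remainder.
100 − 4×25→0
Total coins = 4 = 4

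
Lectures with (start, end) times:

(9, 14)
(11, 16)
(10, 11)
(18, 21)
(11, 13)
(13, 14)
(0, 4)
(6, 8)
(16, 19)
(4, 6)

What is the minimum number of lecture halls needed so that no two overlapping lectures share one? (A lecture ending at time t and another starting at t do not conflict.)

3

starts: [0, 4, 6, 9, 10, 11, 11, 13, 16, 18]
ends:   [4, 6, 8, 11, 13, 14, 14, 16, 19, 21]
s0→1 e4→0 s4→1 e6→0 s6→1 e8→0 s9→1 s10→2 e11→1 s11→2 s11→3  — peak 3.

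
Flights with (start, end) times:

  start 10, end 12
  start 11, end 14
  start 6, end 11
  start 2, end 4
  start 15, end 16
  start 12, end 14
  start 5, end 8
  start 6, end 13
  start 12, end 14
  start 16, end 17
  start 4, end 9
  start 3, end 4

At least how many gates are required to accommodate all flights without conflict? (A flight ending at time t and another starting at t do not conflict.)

The answer is the maximum number of intervals overlapping at any instant.
Events (time:±→running): 2:+→1 3:+→2 4:-→1 4:-→0 4:+→1 5:+→2 6:+→3 6:+→4 … peak 4.

4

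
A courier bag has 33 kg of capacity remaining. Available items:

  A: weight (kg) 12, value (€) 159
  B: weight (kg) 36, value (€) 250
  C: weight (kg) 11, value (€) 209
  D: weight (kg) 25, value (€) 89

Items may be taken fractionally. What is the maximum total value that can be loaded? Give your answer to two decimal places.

437.44

Order: C (209/11=19.00) > A (159/12=13.25) > B (250/36=6.94) > D (89/25=3.56)
Fill: take C (11 @ 209) → take A (12 @ 159) → take 10/36 of B → 69.44; 33/33 used.
Total value = 437.44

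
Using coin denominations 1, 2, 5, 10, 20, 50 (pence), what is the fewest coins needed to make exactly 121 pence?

Greedy: take as many of the largest coin as possible, then repeat with the remainder.
121 = 2×50 + 1×20 + 1×1
Total coins = 2 + 1 + 1 = 4

4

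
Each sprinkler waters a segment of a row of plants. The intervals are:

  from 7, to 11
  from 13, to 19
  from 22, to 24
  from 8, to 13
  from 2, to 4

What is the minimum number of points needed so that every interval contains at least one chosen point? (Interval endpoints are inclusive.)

By right end: [2,4]  [7,11]  [8,13]  [13,19]  [22,24]
[2,4] uncovered → point at 4; [7,11] uncovered → point at 11; [13,19] uncovered → point at 19; [22,24] uncovered → point at 24.
Points: 4, 11, 19, 24 (4 total).

4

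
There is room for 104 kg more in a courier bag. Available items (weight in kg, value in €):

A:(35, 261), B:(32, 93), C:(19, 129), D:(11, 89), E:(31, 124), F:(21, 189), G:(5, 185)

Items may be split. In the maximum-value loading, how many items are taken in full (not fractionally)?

5

Order: G (185/5=37.00) > F (189/21=9.00) > D (89/11=8.09) > A (261/35=7.46) > C (129/19=6.79) > E (124/31=4.00) > B (93/32=2.91)
Fill: take G (5 @ 185) → take F (21 @ 189) → take D (11 @ 89) → take A (35 @ 261) → take C (19 @ 129) → take 13/31 of E → 52.00; 104/104 used.
5 item(s) taken whole; one partial (take 13/31 of E).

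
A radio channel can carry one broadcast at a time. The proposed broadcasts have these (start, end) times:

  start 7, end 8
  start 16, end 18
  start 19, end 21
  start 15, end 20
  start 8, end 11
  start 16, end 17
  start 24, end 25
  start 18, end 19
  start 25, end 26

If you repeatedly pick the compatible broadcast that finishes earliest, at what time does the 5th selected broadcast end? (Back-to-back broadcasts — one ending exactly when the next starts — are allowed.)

21

Greedy by earliest finish: after sorting by end time, pick each interval compatible with the last pick.
By end time: (7,8), (8,11), (16,17), (16,18), (18,19), (15,20), (19,21), (24,25), (25,26).
Pick (7,8); next start ≥ 8 → (8,11); next start ≥ 11 → (16,17); next start ≥ 17 → (18,19); next start ≥ 19 → (19,21); next start ≥ 21 → (24,25); next start ≥ 25 → (25,26).
Selected: (7,8) (8,11) (16,17) (18,19) (19,21) (24,25) (25,26)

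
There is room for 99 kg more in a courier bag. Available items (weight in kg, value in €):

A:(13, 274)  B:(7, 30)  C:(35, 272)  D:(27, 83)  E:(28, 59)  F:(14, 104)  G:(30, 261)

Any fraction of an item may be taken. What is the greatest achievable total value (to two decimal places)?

Order: A (274/13=21.08) > G (261/30=8.70) > C (272/35=7.77) > F (104/14=7.43) > B (30/7=4.29) > D (83/27=3.07) > E (59/28=2.11)
Fill: take A (13 @ 274) → take G (30 @ 261) → take C (35 @ 272) → take F (14 @ 104) → take B (7 @ 30); 99/99 used.
Total value = 941.00

941.00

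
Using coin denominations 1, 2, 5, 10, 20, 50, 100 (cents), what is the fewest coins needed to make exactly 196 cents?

6

196 − 1×100→96 − 1×50→46 − 2×20→6 − 1×5→1 − 1×1→0
Total coins = 1 + 1 + 2 + 1 + 1 = 6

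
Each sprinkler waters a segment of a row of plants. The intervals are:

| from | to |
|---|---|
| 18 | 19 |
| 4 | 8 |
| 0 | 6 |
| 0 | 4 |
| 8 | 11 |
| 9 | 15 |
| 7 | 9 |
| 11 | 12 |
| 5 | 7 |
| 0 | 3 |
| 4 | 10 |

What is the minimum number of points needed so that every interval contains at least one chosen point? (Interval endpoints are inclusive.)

Process intervals by earliest right end; each time one isn't hit yet, stab at its right endpoint.
By right end: [0,3]  [0,4]  [0,6]  [5,7]  [4,8]  [7,9]  [4,10]  [8,11]  [11,12]  [9,15]  [18,19]
[0,3] uncovered → point at 3; [5,7] uncovered → point at 7; [8,11] uncovered → point at 11; [18,19] uncovered → point at 19.
Points: 3, 7, 11, 19 (4 total).

4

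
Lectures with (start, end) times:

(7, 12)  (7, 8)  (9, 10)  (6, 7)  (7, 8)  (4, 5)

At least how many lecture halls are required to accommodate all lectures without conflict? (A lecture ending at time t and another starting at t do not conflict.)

3

Events (time:±→running): 4:+→1 5:-→0 6:+→1 7:-→0 7:+→1 7:+→2 7:+→3 … peak 3.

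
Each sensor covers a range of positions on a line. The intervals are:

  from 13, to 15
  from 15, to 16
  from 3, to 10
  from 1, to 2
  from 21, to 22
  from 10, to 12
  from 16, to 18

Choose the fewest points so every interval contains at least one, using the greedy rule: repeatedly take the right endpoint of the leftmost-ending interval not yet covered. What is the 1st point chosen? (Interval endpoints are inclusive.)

By right end: [1,2]  [3,10]  [10,12]  [13,15]  [15,16]  [16,18]  [21,22]
[1,2] uncovered → point at 2; [3,10] uncovered → point at 10; [13,15] uncovered → point at 15; [16,18] uncovered → point at 18; [21,22] uncovered → point at 22.
Points: 2, 10, 15, 18, 22 (5 total).

2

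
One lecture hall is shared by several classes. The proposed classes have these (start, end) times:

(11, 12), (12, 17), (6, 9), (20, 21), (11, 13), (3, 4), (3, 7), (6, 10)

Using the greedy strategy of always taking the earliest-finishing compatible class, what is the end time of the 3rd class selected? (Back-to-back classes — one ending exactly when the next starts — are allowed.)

12

Order by finish time; keep every interval that doesn't clash with the previous kept one.
By end time: (3,4), (3,7), (6,9), (6,10), (11,12), (11,13), (12,17), (20,21).
Pick (3,4); next start ≥ 4 → (6,9); next start ≥ 9 → (11,12); next start ≥ 12 → (12,17); next start ≥ 17 → (20,21).
Selected: (3,4) (6,9) (11,12) (12,17) (20,21)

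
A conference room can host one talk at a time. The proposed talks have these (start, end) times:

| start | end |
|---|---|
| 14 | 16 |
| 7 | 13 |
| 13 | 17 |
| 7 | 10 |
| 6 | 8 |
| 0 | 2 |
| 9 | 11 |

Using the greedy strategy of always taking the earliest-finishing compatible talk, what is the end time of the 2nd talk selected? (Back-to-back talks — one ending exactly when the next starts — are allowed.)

8

Greedy by earliest finish: after sorting by end time, pick each interval compatible with the last pick.
By end time: (0,2), (6,8), (7,10), (9,11), (7,13), (14,16), (13,17).
Pick (0,2); next start ≥ 2 → (6,8); next start ≥ 8 → (9,11); next start ≥ 11 → (14,16).
Selected: (0,2) (6,8) (9,11) (14,16)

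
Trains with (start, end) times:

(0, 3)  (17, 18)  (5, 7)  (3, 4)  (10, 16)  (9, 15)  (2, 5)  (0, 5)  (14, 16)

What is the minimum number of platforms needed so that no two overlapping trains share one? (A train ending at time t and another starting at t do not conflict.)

The answer is the maximum number of intervals overlapping at any instant.
Events (time:±→running): 0:+→1 0:+→2 2:+→3 … peak 3.

3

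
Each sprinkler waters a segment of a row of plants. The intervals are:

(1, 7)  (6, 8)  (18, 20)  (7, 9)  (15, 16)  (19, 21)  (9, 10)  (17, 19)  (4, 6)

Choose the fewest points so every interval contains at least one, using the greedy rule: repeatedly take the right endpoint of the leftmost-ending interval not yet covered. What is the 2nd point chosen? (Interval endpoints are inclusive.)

Sort by right endpoint; whenever an interval is uncovered, place a point at its right end.
Sorted: [4,6] [1,7] [6,8] [7,9] [9,10] [15,16] [17,19] [18,20] [19,21]
{[4,6],[1,7],[6,8]} hit by 6; {[7,9],[9,10]} hit by 9; {[15,16]} hit by 16; {[17,19],[18,20],[19,21]} hit by 19.
Points: 6, 9, 16, 19 (4 total).

9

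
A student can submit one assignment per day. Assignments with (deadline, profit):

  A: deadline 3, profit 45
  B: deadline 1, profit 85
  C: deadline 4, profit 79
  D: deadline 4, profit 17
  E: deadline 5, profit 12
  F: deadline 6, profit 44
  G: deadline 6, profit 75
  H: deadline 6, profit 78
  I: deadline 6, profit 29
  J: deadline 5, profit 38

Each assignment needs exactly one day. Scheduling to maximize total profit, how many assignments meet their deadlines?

6

Take jobs in profit order; each goes to the latest open slot no later than its deadline.
Profit order: B=85 C=79 H=78 G=75 A=45 F=44 J=38 I=29 D=17 E=12
Assign: B→slot 1, C→slot 4, H→slot 6, G→slot 5, A→slot 3, F→slot 2, J skipped, I skipped, D skipped, E skipped.
Slots: [1:B] [2:F] [3:A] [4:C] [5:G] [6:H]
6 of 10 scheduled.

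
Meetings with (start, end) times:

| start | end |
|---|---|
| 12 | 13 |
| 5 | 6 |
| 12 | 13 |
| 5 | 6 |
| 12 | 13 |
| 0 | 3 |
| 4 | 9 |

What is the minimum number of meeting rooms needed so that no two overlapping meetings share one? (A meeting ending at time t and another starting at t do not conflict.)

Count concurrent intervals with a sweep; the peak is the room count.
starts: [0, 4, 5, 5, 12, 12, 12]
ends:   [3, 6, 6, 9, 13, 13, 13]
s0→1 e3→0 s4→1 s5→2 s5→3  — peak 3.

3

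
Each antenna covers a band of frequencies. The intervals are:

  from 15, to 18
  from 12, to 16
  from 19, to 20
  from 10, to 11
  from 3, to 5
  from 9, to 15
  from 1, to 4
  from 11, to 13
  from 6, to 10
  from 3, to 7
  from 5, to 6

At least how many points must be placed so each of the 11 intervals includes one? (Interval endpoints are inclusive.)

5

Sorted: [1,4] [3,5] [5,6] [3,7] [6,10] [10,11] [11,13] [9,15] [12,16] [15,18] [19,20]
{[1,4],[3,5]} hit by 4; {[5,6],[3,7],[6,10]} hit by 6; {[10,11],[11,13],[9,15]} hit by 11; {[12,16],[15,18]} hit by 16; {[19,20]} hit by 20.
Points: 4, 6, 11, 16, 20 (5 total).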